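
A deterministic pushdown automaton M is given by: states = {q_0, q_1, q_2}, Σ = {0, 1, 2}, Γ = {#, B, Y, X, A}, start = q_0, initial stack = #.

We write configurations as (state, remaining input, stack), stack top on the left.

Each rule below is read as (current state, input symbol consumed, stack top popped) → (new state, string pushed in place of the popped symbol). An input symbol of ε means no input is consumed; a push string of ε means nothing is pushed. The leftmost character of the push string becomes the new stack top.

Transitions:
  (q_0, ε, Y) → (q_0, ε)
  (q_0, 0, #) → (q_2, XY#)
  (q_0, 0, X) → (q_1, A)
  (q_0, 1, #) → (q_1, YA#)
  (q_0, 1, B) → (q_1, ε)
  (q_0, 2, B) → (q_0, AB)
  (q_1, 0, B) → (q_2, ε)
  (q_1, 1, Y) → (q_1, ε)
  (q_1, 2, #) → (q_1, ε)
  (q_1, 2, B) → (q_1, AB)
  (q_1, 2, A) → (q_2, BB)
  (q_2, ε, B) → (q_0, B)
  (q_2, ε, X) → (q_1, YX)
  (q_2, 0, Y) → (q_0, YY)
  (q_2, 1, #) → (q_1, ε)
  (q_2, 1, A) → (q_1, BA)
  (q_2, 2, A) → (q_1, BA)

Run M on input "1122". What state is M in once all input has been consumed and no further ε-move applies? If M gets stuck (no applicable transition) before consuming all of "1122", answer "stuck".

q_0

(q_0, 1122, #) ⊢ (q_1, 122, YA#) ⊢ (q_1, 22, A#) ⊢ (q_2, 2, BB#) ⊢ (q_0, 2, BB#) ⊢ (q_0, ε, ABB#)
All input consumed; M is in state q_0.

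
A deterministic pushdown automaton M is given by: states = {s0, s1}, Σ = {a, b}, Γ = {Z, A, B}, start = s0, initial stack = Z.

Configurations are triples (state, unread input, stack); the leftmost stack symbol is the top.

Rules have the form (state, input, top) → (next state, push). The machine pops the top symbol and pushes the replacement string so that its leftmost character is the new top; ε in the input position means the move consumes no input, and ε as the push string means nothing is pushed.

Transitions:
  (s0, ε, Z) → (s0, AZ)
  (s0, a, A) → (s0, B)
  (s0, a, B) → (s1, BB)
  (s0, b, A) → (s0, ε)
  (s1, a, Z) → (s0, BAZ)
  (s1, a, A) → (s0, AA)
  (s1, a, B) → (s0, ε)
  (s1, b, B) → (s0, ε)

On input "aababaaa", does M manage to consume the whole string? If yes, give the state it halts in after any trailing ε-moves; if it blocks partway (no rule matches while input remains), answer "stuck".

(s0, aababaaa, Z)
  ε-move, top Z: go to s0, push AZ → (s0, aababaaa, AZ)
  read a, top A: go to s0, push B → (s0, ababaaa, BZ)
  read a, top B: go to s1, push BB → (s1, babaaa, BBZ)
  read b, top B: go to s0, push ε → (s0, abaaa, BZ)
  read a, top B: go to s1, push BB → (s1, baaa, BBZ)
  read b, top B: go to s0, push ε → (s0, aaa, BZ)
  read a, top B: go to s1, push BB → (s1, aa, BBZ)
  read a, top B: go to s0, push ε → (s0, a, BZ)
  read a, top B: go to s1, push BB → (s1, ε, BBZ)
All input consumed; M is in state s1.

s1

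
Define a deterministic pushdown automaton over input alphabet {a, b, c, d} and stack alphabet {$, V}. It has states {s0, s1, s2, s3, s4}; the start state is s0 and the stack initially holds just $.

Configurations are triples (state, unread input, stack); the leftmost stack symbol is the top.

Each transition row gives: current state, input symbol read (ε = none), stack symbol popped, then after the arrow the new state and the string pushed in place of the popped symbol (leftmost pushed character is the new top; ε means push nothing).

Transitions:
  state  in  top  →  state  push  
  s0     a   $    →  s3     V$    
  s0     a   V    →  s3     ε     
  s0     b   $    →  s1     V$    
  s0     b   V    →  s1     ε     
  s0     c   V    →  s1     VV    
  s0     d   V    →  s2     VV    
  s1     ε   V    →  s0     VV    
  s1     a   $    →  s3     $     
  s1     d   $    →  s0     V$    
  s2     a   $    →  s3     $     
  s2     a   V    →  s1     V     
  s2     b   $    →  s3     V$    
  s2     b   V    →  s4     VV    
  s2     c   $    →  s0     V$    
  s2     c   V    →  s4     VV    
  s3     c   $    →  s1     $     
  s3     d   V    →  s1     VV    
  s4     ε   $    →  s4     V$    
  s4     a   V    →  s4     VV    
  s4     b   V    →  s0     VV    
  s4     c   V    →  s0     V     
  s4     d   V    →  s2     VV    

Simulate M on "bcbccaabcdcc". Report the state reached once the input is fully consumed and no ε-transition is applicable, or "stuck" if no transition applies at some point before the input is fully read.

stuck

(s0, bcbccaabcdcc, $) ⊢ (s1, cbccaabcdcc, V$) ⊢ (s0, cbccaabcdcc, VV$) ⊢ (s1, bccaabcdcc, VVV$) ⊢ (s0, bccaabcdcc, VVVV$) ⊢ (s1, ccaabcdcc, VVV$) ⊢ (s0, ccaabcdcc, VVVV$) ⊢ (s1, caabcdcc, VVVVV$) ⊢ (s0, caabcdcc, VVVVVV$) ⊢ (s1, aabcdcc, VVVVVVV$) ⊢ (s0, aabcdcc, VVVVVVVV$) ⊢ (s3, abcdcc, VVVVVVV$)
No transition for (s3, a, top V); M blocks with input abcdcc remaining.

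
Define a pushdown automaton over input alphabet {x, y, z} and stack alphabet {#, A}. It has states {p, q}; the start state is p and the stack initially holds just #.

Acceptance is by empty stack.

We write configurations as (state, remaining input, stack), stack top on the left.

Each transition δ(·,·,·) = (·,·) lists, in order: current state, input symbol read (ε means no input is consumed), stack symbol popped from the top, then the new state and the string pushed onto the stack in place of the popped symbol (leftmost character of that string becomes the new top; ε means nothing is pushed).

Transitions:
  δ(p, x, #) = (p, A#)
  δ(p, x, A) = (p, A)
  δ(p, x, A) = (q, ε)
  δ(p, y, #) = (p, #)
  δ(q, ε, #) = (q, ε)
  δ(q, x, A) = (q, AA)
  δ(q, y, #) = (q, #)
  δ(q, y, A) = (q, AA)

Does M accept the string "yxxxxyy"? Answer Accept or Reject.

One accepting computation: (p, yxxxxyy, #) ⊢ (p, xxxxyy, #) ⊢ (p, xxxyy, A#) ⊢ (p, xxyy, A#) ⊢ (p, xyy, A#) ⊢ (q, yy, #) ⊢ (q, y, #) ⊢ (q, ε, #) ⊢ (q, ε, ε)
All input consumed and the stack is empty.

Accept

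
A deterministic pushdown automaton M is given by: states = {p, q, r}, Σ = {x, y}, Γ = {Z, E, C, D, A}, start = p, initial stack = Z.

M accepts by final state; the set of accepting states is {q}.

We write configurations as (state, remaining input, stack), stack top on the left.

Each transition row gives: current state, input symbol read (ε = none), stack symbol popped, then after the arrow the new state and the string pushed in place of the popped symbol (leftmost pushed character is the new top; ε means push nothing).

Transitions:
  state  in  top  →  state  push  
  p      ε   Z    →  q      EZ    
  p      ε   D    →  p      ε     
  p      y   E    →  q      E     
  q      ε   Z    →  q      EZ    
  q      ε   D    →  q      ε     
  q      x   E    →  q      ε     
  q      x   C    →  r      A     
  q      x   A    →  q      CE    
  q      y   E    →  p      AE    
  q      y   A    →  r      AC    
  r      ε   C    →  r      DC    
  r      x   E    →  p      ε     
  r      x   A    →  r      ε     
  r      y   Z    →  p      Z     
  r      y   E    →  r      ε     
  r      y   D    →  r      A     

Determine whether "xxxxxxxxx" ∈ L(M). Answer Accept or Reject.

(p, xxxxxxxxx, Z)
  ε-move, top Z: go to q, push EZ → (q, xxxxxxxxx, EZ)
  read x, top E: go to q, push ε → (q, xxxxxxxx, Z)
  ε-move, top Z: go to q, push EZ → (q, xxxxxxxx, EZ)
  read x, top E: go to q, push ε → (q, xxxxxxx, Z)
  ε-move, top Z: go to q, push EZ → (q, xxxxxxx, EZ)
  read x, top E: go to q, push ε → (q, xxxxxx, Z)
  ε-move, top Z: go to q, push EZ → (q, xxxxxx, EZ)
  read x, top E: go to q, push ε → (q, xxxxx, Z)
  ε-move, top Z: go to q, push EZ → (q, xxxxx, EZ)
  read x, top E: go to q, push ε → (q, xxxx, Z)
  ε-move, top Z: go to q, push EZ → (q, xxxx, EZ)
  read x, top E: go to q, push ε → (q, xxx, Z)
  ε-move, top Z: go to q, push EZ → (q, xxx, EZ)
  read x, top E: go to q, push ε → (q, xx, Z)
  ε-move, top Z: go to q, push EZ → (q, xx, EZ)
  read x, top E: go to q, push ε → (q, x, Z)
  ε-move, top Z: go to q, push EZ → (q, x, EZ)
  read x, top E: go to q, push ε → (q, ε, Z)
All input consumed; state q ∈ F.

Accept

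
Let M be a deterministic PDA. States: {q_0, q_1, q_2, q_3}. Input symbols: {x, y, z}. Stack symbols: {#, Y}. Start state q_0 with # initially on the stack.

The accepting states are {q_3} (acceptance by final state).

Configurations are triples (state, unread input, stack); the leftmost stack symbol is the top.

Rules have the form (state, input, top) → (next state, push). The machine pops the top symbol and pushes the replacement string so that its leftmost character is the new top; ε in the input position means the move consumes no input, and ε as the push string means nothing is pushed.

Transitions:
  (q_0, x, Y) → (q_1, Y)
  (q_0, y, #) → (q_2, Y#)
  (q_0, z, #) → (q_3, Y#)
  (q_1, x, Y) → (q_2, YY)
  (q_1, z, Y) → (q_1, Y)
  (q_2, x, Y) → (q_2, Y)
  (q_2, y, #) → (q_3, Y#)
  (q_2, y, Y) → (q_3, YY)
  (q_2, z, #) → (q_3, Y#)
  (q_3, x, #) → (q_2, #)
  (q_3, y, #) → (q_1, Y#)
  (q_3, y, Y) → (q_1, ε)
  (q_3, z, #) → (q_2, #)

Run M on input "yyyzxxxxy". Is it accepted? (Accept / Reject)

Accept

(q_0, yyyzxxxxy, #) ⊢ (q_2, yyzxxxxy, Y#) ⊢ (q_3, yzxxxxy, YY#) ⊢ (q_1, zxxxxy, Y#) ⊢ (q_1, xxxxy, Y#) ⊢ (q_2, xxxy, YY#) ⊢ (q_2, xxy, YY#) ⊢ (q_2, xy, YY#) ⊢ (q_2, y, YY#) ⊢ (q_3, ε, YYY#)
All input consumed; state q_3 ∈ F.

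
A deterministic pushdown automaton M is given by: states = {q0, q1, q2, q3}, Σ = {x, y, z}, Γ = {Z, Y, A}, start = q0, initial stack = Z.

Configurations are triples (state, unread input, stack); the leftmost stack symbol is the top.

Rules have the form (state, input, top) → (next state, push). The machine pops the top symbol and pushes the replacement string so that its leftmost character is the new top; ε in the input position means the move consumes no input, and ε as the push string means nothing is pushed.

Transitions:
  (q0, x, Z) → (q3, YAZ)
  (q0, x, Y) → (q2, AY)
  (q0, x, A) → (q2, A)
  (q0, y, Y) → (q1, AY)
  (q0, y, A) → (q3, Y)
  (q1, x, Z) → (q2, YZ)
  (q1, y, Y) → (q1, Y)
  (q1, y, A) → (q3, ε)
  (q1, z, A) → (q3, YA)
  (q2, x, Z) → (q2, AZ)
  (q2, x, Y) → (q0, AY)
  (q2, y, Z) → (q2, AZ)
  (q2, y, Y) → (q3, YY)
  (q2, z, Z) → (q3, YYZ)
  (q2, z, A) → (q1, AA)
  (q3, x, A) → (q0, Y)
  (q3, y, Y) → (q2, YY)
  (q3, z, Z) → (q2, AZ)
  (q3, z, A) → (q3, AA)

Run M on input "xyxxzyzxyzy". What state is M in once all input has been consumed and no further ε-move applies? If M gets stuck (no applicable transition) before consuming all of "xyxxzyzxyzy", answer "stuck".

q2

(q0, xyxxzyzxyzy, Z) ⊢ (q3, yxxzyzxyzy, YAZ) ⊢ (q2, xxzyzxyzy, YYAZ) ⊢ (q0, xzyzxyzy, AYYAZ) ⊢ (q2, zyzxyzy, AYYAZ) ⊢ (q1, yzxyzy, AAYYAZ) ⊢ (q3, zxyzy, AYYAZ) ⊢ (q3, xyzy, AAYYAZ) ⊢ (q0, yzy, YAYYAZ) ⊢ (q1, zy, AYAYYAZ) ⊢ (q3, y, YAYAYYAZ) ⊢ (q2, ε, YYAYAYYAZ)
All input consumed; M is in state q2.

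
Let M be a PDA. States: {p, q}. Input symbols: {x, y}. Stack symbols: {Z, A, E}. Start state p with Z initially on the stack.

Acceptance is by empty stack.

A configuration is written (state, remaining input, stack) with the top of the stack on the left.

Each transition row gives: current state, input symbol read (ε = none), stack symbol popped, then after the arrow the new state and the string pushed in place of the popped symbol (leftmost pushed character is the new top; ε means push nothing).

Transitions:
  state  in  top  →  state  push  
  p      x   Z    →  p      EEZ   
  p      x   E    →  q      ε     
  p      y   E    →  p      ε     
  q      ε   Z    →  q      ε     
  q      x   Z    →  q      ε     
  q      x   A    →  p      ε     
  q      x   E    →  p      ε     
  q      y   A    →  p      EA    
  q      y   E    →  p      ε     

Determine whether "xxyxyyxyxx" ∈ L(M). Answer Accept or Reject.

One accepting computation: (p, xxyxyyxyxx, Z) ⊢ (p, xyxyyxyxx, EEZ) ⊢ (q, yxyyxyxx, EZ) ⊢ (p, xyyxyxx, Z) ⊢ (p, yyxyxx, EEZ) ⊢ (p, yxyxx, EZ) ⊢ (p, xyxx, Z) ⊢ (p, yxx, EEZ) ⊢ (p, xx, EZ) ⊢ (q, x, Z) ⊢ (q, ε, ε)
All input consumed and the stack is empty.

Accept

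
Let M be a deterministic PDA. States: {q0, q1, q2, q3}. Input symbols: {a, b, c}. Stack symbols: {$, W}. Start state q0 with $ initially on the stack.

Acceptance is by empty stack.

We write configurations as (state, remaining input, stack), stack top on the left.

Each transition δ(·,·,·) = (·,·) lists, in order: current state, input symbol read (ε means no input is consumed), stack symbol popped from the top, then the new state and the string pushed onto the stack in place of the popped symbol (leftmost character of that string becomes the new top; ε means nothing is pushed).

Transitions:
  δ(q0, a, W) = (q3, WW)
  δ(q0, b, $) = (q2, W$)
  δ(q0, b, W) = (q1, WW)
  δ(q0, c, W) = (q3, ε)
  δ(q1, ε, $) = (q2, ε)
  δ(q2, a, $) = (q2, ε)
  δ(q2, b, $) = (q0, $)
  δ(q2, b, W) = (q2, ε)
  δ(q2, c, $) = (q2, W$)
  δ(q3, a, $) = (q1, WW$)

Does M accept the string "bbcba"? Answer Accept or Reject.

Accept

(q0, bbcba, $)
  read b, top $: go to q2, push W$ → (q2, bcba, W$)
  read b, top W: go to q2, push ε → (q2, cba, $)
  read c, top $: go to q2, push W$ → (q2, ba, W$)
  read b, top W: go to q2, push ε → (q2, a, $)
  read a, top $: go to q2, push ε → (q2, ε, ε)
All input consumed and the stack is empty.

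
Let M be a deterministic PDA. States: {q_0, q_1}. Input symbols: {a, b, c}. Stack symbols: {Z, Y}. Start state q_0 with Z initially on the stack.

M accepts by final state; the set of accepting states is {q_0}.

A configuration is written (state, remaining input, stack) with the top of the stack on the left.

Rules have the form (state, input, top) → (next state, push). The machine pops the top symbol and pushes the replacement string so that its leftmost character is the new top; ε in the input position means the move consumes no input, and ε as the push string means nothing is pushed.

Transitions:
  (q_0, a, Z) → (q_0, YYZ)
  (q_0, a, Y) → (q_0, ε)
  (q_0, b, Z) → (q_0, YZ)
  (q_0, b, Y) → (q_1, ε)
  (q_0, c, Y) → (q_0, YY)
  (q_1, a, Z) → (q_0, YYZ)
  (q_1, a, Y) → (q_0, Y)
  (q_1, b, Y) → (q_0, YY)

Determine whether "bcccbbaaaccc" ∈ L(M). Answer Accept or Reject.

(q_0, bcccbbaaaccc, Z)
  read b, top Z: go to q_0, push YZ → (q_0, cccbbaaaccc, YZ)
  read c, top Y: go to q_0, push YY → (q_0, ccbbaaaccc, YYZ)
  read c, top Y: go to q_0, push YY → (q_0, cbbaaaccc, YYYZ)
  read c, top Y: go to q_0, push YY → (q_0, bbaaaccc, YYYYZ)
  read b, top Y: go to q_1, push ε → (q_1, baaaccc, YYYZ)
  read b, top Y: go to q_0, push YY → (q_0, aaaccc, YYYYZ)
  read a, top Y: go to q_0, push ε → (q_0, aaccc, YYYZ)
  read a, top Y: go to q_0, push ε → (q_0, accc, YYZ)
  read a, top Y: go to q_0, push ε → (q_0, ccc, YZ)
  read c, top Y: go to q_0, push YY → (q_0, cc, YYZ)
  read c, top Y: go to q_0, push YY → (q_0, c, YYYZ)
  read c, top Y: go to q_0, push YY → (q_0, ε, YYYYZ)
All input consumed; state q_0 ∈ F.

Accept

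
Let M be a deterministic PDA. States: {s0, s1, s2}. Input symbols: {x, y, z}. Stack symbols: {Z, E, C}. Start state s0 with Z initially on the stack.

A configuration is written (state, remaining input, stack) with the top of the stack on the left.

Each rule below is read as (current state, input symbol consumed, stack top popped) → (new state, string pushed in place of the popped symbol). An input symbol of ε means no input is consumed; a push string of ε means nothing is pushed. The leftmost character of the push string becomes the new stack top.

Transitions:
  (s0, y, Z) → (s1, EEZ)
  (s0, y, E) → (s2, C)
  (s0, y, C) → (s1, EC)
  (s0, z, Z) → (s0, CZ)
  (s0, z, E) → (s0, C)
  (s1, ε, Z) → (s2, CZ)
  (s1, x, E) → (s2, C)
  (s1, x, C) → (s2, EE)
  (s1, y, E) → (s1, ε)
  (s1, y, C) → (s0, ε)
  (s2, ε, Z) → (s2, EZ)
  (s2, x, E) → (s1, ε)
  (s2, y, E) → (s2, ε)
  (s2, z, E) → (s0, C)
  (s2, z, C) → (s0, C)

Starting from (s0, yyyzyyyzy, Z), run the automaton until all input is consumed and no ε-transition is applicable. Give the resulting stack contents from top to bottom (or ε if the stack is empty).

ECZ

(s0, yyyzyyyzy, Z) ⊢ (s1, yyzyyyzy, EEZ) ⊢ (s1, yzyyyzy, EZ) ⊢ (s1, zyyyzy, Z) ⊢ (s2, zyyyzy, CZ) ⊢ (s0, yyyzy, CZ) ⊢ (s1, yyzy, ECZ) ⊢ (s1, yzy, CZ) ⊢ (s0, zy, Z) ⊢ (s0, y, CZ) ⊢ (s1, ε, ECZ)
All input consumed in state s1 with stack ECZ.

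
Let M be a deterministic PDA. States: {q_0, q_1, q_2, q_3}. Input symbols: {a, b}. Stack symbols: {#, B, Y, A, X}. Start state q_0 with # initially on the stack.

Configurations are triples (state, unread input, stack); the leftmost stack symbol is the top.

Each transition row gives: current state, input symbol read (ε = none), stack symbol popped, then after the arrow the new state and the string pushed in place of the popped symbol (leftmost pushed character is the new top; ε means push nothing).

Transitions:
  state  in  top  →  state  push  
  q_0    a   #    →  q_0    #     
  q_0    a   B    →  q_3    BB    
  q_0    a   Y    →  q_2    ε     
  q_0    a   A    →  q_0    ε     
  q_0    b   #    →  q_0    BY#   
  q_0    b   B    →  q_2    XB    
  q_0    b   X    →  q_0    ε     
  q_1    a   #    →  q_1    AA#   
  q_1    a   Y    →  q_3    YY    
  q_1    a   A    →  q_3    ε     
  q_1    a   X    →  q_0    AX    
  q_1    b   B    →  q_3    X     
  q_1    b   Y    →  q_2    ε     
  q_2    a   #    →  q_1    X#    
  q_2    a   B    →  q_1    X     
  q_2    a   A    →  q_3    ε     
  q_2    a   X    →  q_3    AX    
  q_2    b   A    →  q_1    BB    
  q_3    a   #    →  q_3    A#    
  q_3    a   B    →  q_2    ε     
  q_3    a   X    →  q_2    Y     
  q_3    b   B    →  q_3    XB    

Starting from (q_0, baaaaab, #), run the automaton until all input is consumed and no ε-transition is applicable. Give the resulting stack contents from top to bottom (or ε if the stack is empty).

(q_0, baaaaab, #)
  read b, top #: go to q_0, push BY# → (q_0, aaaaab, BY#)
  read a, top B: go to q_3, push BB → (q_3, aaaab, BBY#)
  read a, top B: go to q_2, push ε → (q_2, aaab, BY#)
  read a, top B: go to q_1, push X → (q_1, aab, XY#)
  read a, top X: go to q_0, push AX → (q_0, ab, AXY#)
  read a, top A: go to q_0, push ε → (q_0, b, XY#)
  read b, top X: go to q_0, push ε → (q_0, ε, Y#)
All input consumed in state q_0 with stack Y#.

Y#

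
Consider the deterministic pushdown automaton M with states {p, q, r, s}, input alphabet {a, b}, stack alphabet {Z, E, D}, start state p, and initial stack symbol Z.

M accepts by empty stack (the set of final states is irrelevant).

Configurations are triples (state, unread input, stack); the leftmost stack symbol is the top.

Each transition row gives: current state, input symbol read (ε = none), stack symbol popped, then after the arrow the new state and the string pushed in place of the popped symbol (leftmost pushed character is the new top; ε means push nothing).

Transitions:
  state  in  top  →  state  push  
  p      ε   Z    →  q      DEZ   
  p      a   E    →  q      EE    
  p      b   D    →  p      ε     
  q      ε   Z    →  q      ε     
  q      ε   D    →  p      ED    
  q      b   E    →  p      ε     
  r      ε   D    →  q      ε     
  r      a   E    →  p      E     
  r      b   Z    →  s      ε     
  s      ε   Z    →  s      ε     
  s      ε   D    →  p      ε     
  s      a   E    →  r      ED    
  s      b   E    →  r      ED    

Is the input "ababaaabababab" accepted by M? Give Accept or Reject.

(p, ababaaabababab, Z) ⊢ (q, ababaaabababab, DEZ) ⊢ (p, ababaaabababab, EDEZ) ⊢ (q, babaaabababab, EEDEZ) ⊢ (p, abaaabababab, EDEZ) ⊢ (q, baaabababab, EEDEZ) ⊢ (p, aaabababab, EDEZ) ⊢ (q, aabababab, EEDEZ)
No transition applies at (q, aabababab, EEDEZ); input not fully consumed.

Reject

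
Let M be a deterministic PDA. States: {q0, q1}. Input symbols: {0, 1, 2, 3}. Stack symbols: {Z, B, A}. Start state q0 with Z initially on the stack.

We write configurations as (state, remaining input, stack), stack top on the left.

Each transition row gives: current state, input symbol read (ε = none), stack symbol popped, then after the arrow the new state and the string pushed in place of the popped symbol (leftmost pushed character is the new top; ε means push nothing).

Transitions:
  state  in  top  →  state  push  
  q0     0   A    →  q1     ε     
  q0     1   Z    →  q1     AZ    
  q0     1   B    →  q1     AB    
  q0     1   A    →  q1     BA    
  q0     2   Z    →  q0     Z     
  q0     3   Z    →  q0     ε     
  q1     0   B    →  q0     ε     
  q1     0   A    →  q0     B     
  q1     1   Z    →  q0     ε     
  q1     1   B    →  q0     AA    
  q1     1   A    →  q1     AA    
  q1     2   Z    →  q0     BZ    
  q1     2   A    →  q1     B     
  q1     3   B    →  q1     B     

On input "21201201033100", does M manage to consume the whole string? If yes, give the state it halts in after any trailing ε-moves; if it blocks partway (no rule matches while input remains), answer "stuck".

(q0, 21201201033100, Z) ⊢ (q0, 1201201033100, Z) ⊢ (q1, 201201033100, AZ) ⊢ (q1, 01201033100, BZ) ⊢ (q0, 1201033100, Z) ⊢ (q1, 201033100, AZ) ⊢ (q1, 01033100, BZ) ⊢ (q0, 1033100, Z) ⊢ (q1, 033100, AZ) ⊢ (q0, 33100, BZ)
No transition for (q0, 3, top B); M blocks with input 33100 remaining.

stuck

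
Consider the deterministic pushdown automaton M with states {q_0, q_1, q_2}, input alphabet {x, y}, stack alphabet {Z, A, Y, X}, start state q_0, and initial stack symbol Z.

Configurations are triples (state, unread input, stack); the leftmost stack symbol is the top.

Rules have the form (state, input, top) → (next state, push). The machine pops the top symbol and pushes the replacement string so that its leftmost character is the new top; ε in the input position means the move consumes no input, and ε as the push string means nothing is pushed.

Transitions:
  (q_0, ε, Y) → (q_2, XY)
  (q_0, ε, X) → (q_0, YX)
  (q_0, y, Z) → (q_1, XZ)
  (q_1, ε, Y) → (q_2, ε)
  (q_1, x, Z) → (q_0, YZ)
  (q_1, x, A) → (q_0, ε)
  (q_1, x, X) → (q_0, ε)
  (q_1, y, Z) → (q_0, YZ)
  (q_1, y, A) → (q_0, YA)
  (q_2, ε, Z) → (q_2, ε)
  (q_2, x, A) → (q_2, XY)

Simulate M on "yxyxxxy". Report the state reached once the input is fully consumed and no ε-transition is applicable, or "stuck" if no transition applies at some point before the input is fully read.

(q_0, yxyxxxy, Z)
  read y, top Z: go to q_1, push XZ → (q_1, xyxxxy, XZ)
  read x, top X: go to q_0, push ε → (q_0, yxxxy, Z)
  read y, top Z: go to q_1, push XZ → (q_1, xxxy, XZ)
  read x, top X: go to q_0, push ε → (q_0, xxy, Z)
No transition for (q_0, x, top Z); M blocks with input xxy remaining.

stuck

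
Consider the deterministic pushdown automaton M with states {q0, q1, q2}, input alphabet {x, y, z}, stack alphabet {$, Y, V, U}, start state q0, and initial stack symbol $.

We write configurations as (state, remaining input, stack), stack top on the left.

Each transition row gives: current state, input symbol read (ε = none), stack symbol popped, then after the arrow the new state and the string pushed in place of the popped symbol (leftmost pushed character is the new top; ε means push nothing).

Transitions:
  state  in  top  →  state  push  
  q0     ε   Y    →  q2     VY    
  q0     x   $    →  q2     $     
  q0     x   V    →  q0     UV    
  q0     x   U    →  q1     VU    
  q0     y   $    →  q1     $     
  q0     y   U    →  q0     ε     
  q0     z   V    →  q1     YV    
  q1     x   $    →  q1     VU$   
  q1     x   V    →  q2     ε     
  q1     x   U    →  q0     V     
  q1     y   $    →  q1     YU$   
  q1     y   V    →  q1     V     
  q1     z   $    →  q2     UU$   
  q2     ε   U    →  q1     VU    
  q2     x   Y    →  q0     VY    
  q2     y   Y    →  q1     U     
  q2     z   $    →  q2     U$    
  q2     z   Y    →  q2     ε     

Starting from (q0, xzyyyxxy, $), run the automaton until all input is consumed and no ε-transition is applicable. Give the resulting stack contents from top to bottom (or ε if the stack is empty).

(q0, xzyyyxxy, $)
  read x, top $: go to q2, push $ → (q2, zyyyxxy, $)
  read z, top $: go to q2, push U$ → (q2, yyyxxy, U$)
  ε-move, top U: go to q1, push VU → (q1, yyyxxy, VU$)
  read y, top V: go to q1, push V → (q1, yyxxy, VU$)
  read y, top V: go to q1, push V → (q1, yxxy, VU$)
  read y, top V: go to q1, push V → (q1, xxy, VU$)
  read x, top V: go to q2, push ε → (q2, xy, U$)
  ε-move, top U: go to q1, push VU → (q1, xy, VU$)
  read x, top V: go to q2, push ε → (q2, y, U$)
  ε-move, top U: go to q1, push VU → (q1, y, VU$)
  read y, top V: go to q1, push V → (q1, ε, VU$)
All input consumed in state q1 with stack VU$.

VU$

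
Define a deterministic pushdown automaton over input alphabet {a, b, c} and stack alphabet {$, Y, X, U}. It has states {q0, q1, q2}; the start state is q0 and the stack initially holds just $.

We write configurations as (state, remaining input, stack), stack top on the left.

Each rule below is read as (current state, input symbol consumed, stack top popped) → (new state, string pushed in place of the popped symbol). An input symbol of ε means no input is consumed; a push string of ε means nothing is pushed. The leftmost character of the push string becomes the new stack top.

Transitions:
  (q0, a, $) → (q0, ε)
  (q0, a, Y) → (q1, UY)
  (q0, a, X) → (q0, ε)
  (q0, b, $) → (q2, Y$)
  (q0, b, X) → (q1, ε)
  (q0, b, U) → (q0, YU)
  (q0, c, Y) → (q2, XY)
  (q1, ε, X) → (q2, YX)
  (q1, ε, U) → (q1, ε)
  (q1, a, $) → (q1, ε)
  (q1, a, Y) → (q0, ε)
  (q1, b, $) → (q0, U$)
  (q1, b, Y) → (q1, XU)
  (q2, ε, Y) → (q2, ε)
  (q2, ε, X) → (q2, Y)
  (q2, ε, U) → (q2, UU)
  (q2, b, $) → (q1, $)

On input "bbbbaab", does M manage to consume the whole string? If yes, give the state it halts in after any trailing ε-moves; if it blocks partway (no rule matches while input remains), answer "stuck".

(q0, bbbbaab, $)
  read b, top $: go to q2, push Y$ → (q2, bbbaab, Y$)
  ε-move, top Y: go to q2, push ε → (q2, bbbaab, $)
  read b, top $: go to q1, push $ → (q1, bbaab, $)
  read b, top $: go to q0, push U$ → (q0, baab, U$)
  read b, top U: go to q0, push YU → (q0, aab, YU$)
  read a, top Y: go to q1, push UY → (q1, ab, UYU$)
  ε-move, top U: go to q1, push ε → (q1, ab, YU$)
  read a, top Y: go to q0, push ε → (q0, b, U$)
  read b, top U: go to q0, push YU → (q0, ε, YU$)
All input consumed; M is in state q0.

q0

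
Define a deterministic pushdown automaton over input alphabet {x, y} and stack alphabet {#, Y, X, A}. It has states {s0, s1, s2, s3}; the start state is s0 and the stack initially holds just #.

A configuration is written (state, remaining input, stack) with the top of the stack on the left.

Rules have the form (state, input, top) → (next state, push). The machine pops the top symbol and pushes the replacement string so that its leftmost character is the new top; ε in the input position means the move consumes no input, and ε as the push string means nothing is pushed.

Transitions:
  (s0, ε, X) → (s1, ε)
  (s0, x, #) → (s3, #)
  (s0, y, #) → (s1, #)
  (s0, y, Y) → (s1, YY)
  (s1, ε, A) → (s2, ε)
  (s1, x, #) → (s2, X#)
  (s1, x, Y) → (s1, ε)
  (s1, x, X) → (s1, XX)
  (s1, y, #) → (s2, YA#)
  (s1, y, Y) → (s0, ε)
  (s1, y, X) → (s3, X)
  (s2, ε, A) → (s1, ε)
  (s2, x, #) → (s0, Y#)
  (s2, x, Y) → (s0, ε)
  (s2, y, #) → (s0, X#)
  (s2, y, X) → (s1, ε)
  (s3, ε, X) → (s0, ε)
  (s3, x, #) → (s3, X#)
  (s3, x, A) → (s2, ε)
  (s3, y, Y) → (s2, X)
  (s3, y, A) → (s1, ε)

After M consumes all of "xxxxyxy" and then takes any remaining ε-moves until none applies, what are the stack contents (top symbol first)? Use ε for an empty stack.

#

(s0, xxxxyxy, #)
  read x, top #: go to s3, push # → (s3, xxxyxy, #)
  read x, top #: go to s3, push X# → (s3, xxyxy, X#)
  ε-move, top X: go to s0, push ε → (s0, xxyxy, #)
  read x, top #: go to s3, push # → (s3, xyxy, #)
  read x, top #: go to s3, push X# → (s3, yxy, X#)
  ε-move, top X: go to s0, push ε → (s0, yxy, #)
  read y, top #: go to s1, push # → (s1, xy, #)
  read x, top #: go to s2, push X# → (s2, y, X#)
  read y, top X: go to s1, push ε → (s1, ε, #)
All input consumed in state s1 with stack #.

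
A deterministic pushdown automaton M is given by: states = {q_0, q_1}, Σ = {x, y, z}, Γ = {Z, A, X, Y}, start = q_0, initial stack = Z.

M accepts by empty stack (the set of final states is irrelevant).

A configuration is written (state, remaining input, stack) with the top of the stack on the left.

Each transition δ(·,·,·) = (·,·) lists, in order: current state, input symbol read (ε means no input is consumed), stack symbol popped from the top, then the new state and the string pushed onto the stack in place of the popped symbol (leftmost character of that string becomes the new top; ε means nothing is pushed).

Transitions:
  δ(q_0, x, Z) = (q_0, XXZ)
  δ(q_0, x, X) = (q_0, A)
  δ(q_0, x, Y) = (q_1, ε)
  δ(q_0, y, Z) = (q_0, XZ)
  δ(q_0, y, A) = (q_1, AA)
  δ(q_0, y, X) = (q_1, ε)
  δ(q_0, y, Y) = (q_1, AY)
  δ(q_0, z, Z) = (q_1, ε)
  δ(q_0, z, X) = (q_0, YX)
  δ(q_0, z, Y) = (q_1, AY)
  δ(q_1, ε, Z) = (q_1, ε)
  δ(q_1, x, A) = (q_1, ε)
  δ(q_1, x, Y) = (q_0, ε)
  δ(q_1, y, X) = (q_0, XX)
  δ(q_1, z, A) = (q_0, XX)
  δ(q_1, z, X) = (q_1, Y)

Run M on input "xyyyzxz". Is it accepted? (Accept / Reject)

(q_0, xyyyzxz, Z)
  read x, top Z: go to q_0, push XXZ → (q_0, yyyzxz, XXZ)
  read y, top X: go to q_1, push ε → (q_1, yyzxz, XZ)
  read y, top X: go to q_0, push XX → (q_0, yzxz, XXZ)
  read y, top X: go to q_1, push ε → (q_1, zxz, XZ)
  read z, top X: go to q_1, push Y → (q_1, xz, YZ)
  read x, top Y: go to q_0, push ε → (q_0, z, Z)
  read z, top Z: go to q_1, push ε → (q_1, ε, ε)
All input consumed and the stack is empty.

Accept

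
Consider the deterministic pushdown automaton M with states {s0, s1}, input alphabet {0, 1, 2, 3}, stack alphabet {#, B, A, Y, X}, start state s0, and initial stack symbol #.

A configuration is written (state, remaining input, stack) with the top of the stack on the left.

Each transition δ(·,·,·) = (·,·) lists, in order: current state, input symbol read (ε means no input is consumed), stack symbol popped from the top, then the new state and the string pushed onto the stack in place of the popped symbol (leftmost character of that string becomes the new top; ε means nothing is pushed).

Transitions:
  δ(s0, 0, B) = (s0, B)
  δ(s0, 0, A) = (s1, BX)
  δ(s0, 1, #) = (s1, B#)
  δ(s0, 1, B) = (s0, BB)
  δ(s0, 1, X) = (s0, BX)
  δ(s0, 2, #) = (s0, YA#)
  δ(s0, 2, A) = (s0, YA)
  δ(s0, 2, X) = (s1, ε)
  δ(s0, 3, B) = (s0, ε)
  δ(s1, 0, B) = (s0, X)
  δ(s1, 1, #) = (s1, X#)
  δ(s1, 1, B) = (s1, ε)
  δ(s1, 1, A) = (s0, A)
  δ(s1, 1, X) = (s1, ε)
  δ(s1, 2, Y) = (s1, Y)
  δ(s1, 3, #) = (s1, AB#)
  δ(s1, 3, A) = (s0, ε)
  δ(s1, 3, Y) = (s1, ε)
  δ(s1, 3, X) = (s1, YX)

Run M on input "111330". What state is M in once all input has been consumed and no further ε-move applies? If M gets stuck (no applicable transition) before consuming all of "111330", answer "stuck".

stuck

(s0, 111330, #) ⊢ (s1, 11330, B#) ⊢ (s1, 1330, #) ⊢ (s1, 330, X#) ⊢ (s1, 30, YX#) ⊢ (s1, 0, X#)
No transition for (s1, 0, top X); M blocks with input 0 remaining.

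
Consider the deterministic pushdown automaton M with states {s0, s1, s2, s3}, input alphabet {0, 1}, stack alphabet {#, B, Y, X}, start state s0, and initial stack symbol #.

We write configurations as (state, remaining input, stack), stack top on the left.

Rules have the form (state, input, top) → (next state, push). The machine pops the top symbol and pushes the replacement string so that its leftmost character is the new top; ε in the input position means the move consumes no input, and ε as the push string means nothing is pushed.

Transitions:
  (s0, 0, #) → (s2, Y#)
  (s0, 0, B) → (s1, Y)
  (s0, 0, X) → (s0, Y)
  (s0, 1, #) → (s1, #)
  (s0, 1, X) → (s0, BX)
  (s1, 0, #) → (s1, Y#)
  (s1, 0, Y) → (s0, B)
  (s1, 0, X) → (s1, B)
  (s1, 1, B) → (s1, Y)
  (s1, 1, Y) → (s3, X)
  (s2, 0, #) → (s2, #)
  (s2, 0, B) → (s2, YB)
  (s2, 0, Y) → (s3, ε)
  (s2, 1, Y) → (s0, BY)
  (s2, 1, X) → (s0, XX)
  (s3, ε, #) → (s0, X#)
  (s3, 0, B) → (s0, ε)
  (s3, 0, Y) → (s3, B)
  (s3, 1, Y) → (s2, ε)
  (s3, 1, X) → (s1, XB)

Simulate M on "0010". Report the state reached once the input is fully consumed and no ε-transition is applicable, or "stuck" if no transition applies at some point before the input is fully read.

(s0, 0010, #)
  read 0, top #: go to s2, push Y# → (s2, 010, Y#)
  read 0, top Y: go to s3, push ε → (s3, 10, #)
  ε-move, top #: go to s0, push X# → (s0, 10, X#)
  read 1, top X: go to s0, push BX → (s0, 0, BX#)
  read 0, top B: go to s1, push Y → (s1, ε, YX#)
All input consumed; M is in state s1.

s1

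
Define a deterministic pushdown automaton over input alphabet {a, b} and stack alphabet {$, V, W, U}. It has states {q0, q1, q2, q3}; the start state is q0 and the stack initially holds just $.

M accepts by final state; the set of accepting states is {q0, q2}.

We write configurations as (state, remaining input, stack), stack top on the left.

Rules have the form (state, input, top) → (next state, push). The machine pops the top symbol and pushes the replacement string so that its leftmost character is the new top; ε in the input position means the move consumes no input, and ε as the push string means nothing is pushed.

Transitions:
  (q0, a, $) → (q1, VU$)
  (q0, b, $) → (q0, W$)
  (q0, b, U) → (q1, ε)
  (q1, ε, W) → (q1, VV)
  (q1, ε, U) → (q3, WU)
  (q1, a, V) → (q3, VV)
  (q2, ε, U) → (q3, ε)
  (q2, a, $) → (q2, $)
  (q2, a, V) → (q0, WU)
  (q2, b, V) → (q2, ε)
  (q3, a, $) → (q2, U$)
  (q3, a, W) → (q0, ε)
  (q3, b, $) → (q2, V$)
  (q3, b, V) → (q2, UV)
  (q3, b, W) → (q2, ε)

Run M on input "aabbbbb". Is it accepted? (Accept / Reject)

Accept

(q0, aabbbbb, $)
  read a, top $: go to q1, push VU$ → (q1, abbbbb, VU$)
  read a, top V: go to q3, push VV → (q3, bbbbb, VVU$)
  read b, top V: go to q2, push UV → (q2, bbbb, UVVU$)
  ε-move, top U: go to q3, push ε → (q3, bbbb, VVU$)
  read b, top V: go to q2, push UV → (q2, bbb, UVVU$)
  ε-move, top U: go to q3, push ε → (q3, bbb, VVU$)
  read b, top V: go to q2, push UV → (q2, bb, UVVU$)
  ε-move, top U: go to q3, push ε → (q3, bb, VVU$)
  read b, top V: go to q2, push UV → (q2, b, UVVU$)
  ε-move, top U: go to q3, push ε → (q3, b, VVU$)
  read b, top V: go to q2, push UV → (q2, ε, UVVU$)
All input consumed; state q2 ∈ F.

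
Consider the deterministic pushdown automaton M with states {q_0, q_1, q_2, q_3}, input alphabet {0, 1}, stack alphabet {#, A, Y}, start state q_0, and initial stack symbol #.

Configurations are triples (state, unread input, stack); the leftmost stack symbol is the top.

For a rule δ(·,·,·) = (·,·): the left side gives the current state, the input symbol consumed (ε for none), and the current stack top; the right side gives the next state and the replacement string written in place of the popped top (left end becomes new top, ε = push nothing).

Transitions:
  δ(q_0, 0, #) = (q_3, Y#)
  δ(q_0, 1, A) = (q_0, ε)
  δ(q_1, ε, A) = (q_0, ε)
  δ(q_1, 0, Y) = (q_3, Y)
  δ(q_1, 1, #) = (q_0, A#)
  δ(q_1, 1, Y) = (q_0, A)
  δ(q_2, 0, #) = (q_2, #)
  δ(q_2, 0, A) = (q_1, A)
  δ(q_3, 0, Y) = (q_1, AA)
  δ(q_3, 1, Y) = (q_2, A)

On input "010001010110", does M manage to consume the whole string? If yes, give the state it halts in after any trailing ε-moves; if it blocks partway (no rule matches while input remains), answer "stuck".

stuck

(q_0, 010001010110, #)
  read 0, top #: go to q_3, push Y# → (q_3, 10001010110, Y#)
  read 1, top Y: go to q_2, push A → (q_2, 0001010110, A#)
  read 0, top A: go to q_1, push A → (q_1, 001010110, A#)
  ε-move, top A: go to q_0, push ε → (q_0, 001010110, #)
  read 0, top #: go to q_3, push Y# → (q_3, 01010110, Y#)
  read 0, top Y: go to q_1, push AA → (q_1, 1010110, AA#)
  ε-move, top A: go to q_0, push ε → (q_0, 1010110, A#)
  read 1, top A: go to q_0, push ε → (q_0, 010110, #)
  read 0, top #: go to q_3, push Y# → (q_3, 10110, Y#)
  read 1, top Y: go to q_2, push A → (q_2, 0110, A#)
  read 0, top A: go to q_1, push A → (q_1, 110, A#)
  ε-move, top A: go to q_0, push ε → (q_0, 110, #)
No transition for (q_0, 1, top #); M blocks with input 110 remaining.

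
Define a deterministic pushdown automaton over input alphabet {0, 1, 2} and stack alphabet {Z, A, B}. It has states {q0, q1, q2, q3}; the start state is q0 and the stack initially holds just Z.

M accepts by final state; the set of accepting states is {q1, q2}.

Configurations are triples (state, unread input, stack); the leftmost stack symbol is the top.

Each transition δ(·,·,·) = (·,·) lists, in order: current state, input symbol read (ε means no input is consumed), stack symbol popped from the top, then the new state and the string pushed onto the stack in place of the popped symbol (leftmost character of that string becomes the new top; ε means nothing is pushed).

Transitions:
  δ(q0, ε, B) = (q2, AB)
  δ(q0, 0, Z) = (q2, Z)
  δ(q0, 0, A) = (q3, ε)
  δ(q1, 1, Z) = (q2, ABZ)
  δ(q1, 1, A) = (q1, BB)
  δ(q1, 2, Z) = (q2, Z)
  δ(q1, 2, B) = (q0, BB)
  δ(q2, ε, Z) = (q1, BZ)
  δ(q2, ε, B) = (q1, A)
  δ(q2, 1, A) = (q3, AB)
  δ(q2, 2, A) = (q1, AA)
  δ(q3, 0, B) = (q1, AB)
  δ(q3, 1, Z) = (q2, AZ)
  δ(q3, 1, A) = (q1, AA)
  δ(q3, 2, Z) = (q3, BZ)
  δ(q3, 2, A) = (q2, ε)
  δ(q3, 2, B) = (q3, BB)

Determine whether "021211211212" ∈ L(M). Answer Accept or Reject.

Reject

(q0, 021211211212, Z)
  read 0, top Z: go to q2, push Z → (q2, 21211211212, Z)
  ε-move, top Z: go to q1, push BZ → (q1, 21211211212, BZ)
  read 2, top B: go to q0, push BB → (q0, 1211211212, BBZ)
  ε-move, top B: go to q2, push AB → (q2, 1211211212, ABBZ)
  read 1, top A: go to q3, push AB → (q3, 211211212, ABBBZ)
  read 2, top A: go to q2, push ε → (q2, 11211212, BBBZ)
  ε-move, top B: go to q1, push A → (q1, 11211212, ABBZ)
  read 1, top A: go to q1, push BB → (q1, 1211212, BBBBZ)
No transition applies at (q1, 1211212, BBBBZ); input not fully consumed.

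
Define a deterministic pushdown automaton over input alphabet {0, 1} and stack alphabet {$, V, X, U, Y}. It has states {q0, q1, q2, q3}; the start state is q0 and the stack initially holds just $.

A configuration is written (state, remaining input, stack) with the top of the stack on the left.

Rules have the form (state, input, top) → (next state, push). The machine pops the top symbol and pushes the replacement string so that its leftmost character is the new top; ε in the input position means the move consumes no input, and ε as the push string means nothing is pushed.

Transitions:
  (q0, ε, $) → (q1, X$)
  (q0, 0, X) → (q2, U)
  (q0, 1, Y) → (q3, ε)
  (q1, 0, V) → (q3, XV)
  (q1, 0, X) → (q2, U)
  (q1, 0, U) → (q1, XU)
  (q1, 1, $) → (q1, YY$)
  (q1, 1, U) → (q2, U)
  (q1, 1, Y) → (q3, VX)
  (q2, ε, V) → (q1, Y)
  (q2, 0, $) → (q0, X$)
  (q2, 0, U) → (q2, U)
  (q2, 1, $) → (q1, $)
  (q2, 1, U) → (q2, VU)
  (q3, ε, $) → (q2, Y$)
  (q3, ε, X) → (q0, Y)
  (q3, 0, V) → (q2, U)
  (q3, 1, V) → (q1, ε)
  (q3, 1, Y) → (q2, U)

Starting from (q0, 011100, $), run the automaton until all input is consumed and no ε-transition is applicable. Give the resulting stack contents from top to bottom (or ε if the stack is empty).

(q0, 011100, $)
  ε-move, top $: go to q1, push X$ → (q1, 011100, X$)
  read 0, top X: go to q2, push U → (q2, 11100, U$)
  read 1, top U: go to q2, push VU → (q2, 1100, VU$)
  ε-move, top V: go to q1, push Y → (q1, 1100, YU$)
  read 1, top Y: go to q3, push VX → (q3, 100, VXU$)
  read 1, top V: go to q1, push ε → (q1, 00, XU$)
  read 0, top X: go to q2, push U → (q2, 0, UU$)
  read 0, top U: go to q2, push U → (q2, ε, UU$)
All input consumed in state q2 with stack UU$.

UU$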